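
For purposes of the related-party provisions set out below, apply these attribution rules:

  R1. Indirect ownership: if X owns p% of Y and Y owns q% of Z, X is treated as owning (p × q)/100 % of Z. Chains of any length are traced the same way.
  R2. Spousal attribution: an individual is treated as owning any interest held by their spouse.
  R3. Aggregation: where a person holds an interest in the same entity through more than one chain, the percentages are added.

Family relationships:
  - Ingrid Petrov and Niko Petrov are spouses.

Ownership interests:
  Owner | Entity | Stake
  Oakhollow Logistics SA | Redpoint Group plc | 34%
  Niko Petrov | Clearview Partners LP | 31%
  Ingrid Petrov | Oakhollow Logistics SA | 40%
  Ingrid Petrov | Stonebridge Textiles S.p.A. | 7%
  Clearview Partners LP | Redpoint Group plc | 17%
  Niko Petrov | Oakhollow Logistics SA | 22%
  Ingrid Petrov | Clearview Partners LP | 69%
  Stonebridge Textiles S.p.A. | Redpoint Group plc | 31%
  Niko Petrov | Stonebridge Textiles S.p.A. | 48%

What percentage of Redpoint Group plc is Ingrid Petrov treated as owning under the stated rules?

By spousal attribution (R2), Ingrid Petrov is treated as also owning Niko Petrov's interest in Clearview Partners LP, giving 69% + 31% = 100%.
By spousal attribution (R2), Ingrid Petrov is treated as also owning Niko Petrov's interest in Oakhollow Logistics SA, giving 40% + 22% = 62%.
By spousal attribution (R2), Ingrid Petrov is treated as also owning Niko Petrov's interest in Stonebridge Textiles S.p.A, giving 7% + 48% = 55%.
Chain via Clearview Partners LP (R1): 100% × 17% = 17% of Redpoint Group plc.
Chain via Oakhollow Logistics SA (R1): 62% × 34% = 21.08% of Redpoint Group plc.
Chain via Stonebridge Textiles S.p.A. (R1): 55% × 31% = 17.05% of Redpoint Group plc.
Aggregating (R3): 17% + 21.08% + 17.05% = 55.13%.

55.13%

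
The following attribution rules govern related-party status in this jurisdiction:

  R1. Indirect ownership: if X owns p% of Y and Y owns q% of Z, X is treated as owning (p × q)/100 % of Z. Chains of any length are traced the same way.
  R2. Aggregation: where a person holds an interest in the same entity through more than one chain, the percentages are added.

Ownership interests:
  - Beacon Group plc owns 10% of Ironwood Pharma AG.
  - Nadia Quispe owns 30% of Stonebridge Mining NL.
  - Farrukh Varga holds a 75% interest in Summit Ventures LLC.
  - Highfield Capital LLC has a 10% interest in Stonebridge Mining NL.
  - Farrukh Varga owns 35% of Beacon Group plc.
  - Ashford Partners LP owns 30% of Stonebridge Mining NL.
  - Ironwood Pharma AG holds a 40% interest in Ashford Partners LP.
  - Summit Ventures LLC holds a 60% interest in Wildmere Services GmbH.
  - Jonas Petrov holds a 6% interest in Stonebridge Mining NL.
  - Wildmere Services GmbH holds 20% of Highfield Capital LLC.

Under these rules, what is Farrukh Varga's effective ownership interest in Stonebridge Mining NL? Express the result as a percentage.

1.32%

Chain via Summit Ventures LLC → Wildmere Services GmbH → Highfield Capital LLC (R1): 75% × 60% × 20% × 10% = 0.9% of Stonebridge Mining NL.
Chain via Beacon Group plc → Ironwood Pharma AG → Ashford Partners LP (R1): 35% × 10% × 40% × 30% = 0.42% of Stonebridge Mining NL.
Aggregating (R2): 0.9% + 0.42% = 1.32%.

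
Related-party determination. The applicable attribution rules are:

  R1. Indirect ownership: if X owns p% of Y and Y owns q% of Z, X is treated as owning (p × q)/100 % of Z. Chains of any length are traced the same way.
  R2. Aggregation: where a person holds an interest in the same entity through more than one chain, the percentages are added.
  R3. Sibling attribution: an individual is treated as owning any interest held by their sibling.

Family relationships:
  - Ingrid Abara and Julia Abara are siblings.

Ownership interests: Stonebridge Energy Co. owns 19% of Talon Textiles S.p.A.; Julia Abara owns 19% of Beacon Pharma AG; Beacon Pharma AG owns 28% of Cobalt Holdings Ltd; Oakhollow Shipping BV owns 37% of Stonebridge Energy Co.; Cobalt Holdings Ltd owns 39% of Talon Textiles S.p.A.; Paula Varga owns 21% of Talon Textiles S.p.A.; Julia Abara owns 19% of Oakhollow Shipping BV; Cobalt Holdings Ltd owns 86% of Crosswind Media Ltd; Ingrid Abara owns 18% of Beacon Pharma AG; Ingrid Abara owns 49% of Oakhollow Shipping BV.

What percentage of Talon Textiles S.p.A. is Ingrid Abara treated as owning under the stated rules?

8.8208%

By sibling attribution (R3), Ingrid Abara is treated as also owning Julia Abara's interest in Oakhollow Shipping BV, giving 49% + 19% = 68%.
By sibling attribution (R3), Ingrid Abara is treated as also owning Julia Abara's interest in Beacon Pharma AG, giving 18% + 19% = 37%.
Chain via Oakhollow Shipping BV → Stonebridge Energy Co. (R1): 68% × 37% × 19% = 4.7804% of Talon Textiles S.p.A.
Chain via Beacon Pharma AG → Cobalt Holdings Ltd (R1): 37% × 28% × 39% = 4.0404% of Talon Textiles S.p.A.
Aggregating (R2): 4.7804% + 4.0404% = 8.8208%.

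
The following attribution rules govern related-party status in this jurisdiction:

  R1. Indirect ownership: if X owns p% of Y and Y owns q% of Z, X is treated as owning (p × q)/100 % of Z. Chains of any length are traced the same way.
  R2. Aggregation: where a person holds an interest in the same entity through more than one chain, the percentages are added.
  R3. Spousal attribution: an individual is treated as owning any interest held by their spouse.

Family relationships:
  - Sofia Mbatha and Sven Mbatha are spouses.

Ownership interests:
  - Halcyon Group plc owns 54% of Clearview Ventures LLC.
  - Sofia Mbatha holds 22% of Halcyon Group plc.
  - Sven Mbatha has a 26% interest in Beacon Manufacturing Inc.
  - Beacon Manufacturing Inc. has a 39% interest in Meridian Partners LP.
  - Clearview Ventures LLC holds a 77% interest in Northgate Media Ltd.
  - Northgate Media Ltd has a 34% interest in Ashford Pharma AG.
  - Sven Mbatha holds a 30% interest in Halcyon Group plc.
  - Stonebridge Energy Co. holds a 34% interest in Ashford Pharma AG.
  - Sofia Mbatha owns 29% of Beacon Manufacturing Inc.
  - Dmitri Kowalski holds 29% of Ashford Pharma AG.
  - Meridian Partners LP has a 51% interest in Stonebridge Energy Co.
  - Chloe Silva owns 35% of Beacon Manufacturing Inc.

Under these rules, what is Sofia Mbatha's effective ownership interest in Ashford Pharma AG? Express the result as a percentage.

11.070774%

By spousal attribution (R3), Sofia Mbatha is treated as also owning Sven Mbatha's interest in Beacon Manufacturing Inc, giving 29% + 26% = 55%.
By spousal attribution (R3), Sofia Mbatha is treated as also owning Sven Mbatha's interest in Halcyon Group plc, giving 22% + 30% = 52%.
Chain via Beacon Manufacturing Inc. → Meridian Partners LP → Stonebridge Energy Co. (R1): 55% × 39% × 51% × 34% = 3.71943% of Ashford Pharma AG.
Chain via Halcyon Group plc → Clearview Ventures LLC → Northgate Media Ltd (R1): 52% × 54% × 77% × 34% = 7.351344% of Ashford Pharma AG.
Aggregating (R2): 3.71943% + 7.351344% = 11.070774%.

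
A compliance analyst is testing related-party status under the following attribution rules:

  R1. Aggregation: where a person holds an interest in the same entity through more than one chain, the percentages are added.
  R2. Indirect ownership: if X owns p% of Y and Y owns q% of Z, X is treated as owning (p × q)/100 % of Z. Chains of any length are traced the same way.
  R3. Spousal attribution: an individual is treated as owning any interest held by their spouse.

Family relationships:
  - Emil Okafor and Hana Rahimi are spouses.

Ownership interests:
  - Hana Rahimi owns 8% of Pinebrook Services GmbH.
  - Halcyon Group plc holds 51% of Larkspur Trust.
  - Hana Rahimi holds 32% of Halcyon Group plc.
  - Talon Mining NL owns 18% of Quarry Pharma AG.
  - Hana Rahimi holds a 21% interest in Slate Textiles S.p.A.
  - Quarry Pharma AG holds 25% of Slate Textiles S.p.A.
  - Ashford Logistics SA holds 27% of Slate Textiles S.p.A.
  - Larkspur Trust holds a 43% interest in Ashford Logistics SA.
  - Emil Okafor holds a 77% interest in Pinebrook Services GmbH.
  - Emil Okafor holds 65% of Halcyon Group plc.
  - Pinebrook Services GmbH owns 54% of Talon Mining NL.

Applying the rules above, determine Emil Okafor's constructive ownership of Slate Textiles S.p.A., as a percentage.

By spousal attribution (R3), Emil Okafor is treated as also owning Hana Rahimi's interest in Halcyon Group plc, giving 65% + 32% = 97%.
By spousal attribution (R3), Emil Okafor is treated as also owning Hana Rahimi's interest in Pinebrook Services GmbH, giving 77% + 8% = 85%.
By spousal attribution (R3), Emil Okafor is treated as owning Hana Rahimi's 21% interest in Slate Textiles S.p.A.
Chain via Halcyon Group plc → Larkspur Trust → Ashford Logistics SA (R2): 97% × 51% × 43% × 27% = 5.743467% of Slate Textiles S.p.A.
Chain via Pinebrook Services GmbH → Talon Mining NL → Quarry Pharma AG (R2): 85% × 54% × 18% × 25% = 2.0655% of Slate Textiles S.p.A.
Direct interest in Slate Textiles S.p.A: 21%.
Aggregating (R1): 5.743467% + 2.0655% + 21% = 28.808967%.

28.808967%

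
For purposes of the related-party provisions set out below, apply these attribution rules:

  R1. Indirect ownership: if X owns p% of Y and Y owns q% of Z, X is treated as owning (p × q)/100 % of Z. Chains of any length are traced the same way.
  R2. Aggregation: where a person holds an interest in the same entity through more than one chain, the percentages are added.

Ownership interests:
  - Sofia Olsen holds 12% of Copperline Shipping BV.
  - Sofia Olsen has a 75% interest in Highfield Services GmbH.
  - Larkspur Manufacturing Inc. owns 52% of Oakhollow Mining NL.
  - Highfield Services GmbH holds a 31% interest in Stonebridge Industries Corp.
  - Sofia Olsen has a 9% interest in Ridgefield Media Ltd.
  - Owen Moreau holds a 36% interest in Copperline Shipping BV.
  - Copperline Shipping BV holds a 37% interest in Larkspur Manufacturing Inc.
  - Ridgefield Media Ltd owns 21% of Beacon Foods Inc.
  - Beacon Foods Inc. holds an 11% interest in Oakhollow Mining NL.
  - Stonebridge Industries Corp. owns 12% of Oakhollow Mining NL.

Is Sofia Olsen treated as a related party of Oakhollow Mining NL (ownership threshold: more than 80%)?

Chain via Highfield Services GmbH → Stonebridge Industries Corp. (R1): 75% × 31% × 12% = 2.79% of Oakhollow Mining NL.
Chain via Copperline Shipping BV → Larkspur Manufacturing Inc. (R1): 12% × 37% × 52% = 2.3088% of Oakhollow Mining NL.
Chain via Ridgefield Media Ltd → Beacon Foods Inc. (R1): 9% × 21% × 11% = 0.2079% of Oakhollow Mining NL.
Aggregating (R2): 2.79% + 2.3088% + 0.2079% = 5.3067%.
5.3067% does not exceed the 80% threshold, so Sofia is not a related party to Oakhollow Mining NL.

No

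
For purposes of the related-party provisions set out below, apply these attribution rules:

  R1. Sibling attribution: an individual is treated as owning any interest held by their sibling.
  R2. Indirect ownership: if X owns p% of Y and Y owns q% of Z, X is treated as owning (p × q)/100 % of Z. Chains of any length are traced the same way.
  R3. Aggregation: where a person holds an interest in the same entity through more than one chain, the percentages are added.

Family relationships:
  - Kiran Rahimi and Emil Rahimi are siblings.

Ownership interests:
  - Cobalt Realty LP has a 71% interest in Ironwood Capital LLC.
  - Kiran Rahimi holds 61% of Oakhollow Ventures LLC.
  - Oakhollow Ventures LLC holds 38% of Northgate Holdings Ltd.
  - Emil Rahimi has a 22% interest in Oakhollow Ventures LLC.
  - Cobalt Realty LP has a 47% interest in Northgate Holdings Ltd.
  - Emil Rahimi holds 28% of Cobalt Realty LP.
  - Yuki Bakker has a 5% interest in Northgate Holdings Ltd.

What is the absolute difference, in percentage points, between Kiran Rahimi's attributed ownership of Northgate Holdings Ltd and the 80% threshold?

35.3

By sibling attribution (R1), Kiran Rahimi is treated as also owning Emil Rahimi's interest in Oakhollow Ventures LLC, giving 61% + 22% = 83%.
By sibling attribution (R1), Kiran Rahimi is treated as owning Emil Rahimi's 28% interest in Cobalt Realty LP.
Chain via Oakhollow Ventures LLC (R2): 83% × 38% = 31.54% of Northgate Holdings Ltd.
Chain via Cobalt Realty LP (R2): 28% × 47% = 13.16% of Northgate Holdings Ltd.
Aggregating (R3): 31.54% + 13.16% = 44.7%.
44.7% falls short of the 80% threshold by 35.3 percentage points.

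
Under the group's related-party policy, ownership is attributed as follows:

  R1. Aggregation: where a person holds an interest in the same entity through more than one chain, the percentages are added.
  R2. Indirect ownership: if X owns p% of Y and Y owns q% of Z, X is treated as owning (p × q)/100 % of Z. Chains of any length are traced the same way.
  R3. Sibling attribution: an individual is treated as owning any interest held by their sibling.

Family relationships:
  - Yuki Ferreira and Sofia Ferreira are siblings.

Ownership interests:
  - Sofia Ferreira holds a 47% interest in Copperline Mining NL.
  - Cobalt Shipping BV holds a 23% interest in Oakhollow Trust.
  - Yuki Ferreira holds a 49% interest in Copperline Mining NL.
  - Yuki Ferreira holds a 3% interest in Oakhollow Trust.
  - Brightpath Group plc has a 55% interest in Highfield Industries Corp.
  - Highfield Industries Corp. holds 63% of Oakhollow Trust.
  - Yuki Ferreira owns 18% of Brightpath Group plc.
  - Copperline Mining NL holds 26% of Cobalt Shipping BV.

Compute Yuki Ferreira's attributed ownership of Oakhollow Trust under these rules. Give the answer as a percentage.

By sibling attribution (R3), Yuki Ferreira is treated as also owning Sofia Ferreira's interest in Copperline Mining NL, giving 49% + 47% = 96%.
Chain via Brightpath Group plc → Highfield Industries Corp. (R2): 18% × 55% × 63% = 6.237% of Oakhollow Trust.
Chain via Copperline Mining NL → Cobalt Shipping BV (R2): 96% × 26% × 23% = 5.7408% of Oakhollow Trust.
Direct interest in Oakhollow Trust: 3%.
Aggregating (R1): 6.237% + 5.7408% + 3% = 14.9778%.

14.9778%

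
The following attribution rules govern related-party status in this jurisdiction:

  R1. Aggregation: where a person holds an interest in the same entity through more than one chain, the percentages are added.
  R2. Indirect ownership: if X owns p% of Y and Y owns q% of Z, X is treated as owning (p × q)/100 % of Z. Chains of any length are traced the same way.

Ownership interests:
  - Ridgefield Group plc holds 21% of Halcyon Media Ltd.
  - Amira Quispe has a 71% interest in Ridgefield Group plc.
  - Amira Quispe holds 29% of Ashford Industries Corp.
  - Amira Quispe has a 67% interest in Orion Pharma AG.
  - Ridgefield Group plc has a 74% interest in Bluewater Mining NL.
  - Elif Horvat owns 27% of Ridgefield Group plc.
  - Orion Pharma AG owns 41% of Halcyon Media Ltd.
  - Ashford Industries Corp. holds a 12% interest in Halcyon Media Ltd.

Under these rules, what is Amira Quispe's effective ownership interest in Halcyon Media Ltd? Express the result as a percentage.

45.86%

Chain via Ridgefield Group plc (R2): 71% × 21% = 14.91% of Halcyon Media Ltd.
Chain via Ashford Industries Corp. (R2): 29% × 12% = 3.48% of Halcyon Media Ltd.
Chain via Orion Pharma AG (R2): 67% × 41% = 27.47% of Halcyon Media Ltd.
Aggregating (R1): 14.91% + 3.48% + 27.47% = 45.86%.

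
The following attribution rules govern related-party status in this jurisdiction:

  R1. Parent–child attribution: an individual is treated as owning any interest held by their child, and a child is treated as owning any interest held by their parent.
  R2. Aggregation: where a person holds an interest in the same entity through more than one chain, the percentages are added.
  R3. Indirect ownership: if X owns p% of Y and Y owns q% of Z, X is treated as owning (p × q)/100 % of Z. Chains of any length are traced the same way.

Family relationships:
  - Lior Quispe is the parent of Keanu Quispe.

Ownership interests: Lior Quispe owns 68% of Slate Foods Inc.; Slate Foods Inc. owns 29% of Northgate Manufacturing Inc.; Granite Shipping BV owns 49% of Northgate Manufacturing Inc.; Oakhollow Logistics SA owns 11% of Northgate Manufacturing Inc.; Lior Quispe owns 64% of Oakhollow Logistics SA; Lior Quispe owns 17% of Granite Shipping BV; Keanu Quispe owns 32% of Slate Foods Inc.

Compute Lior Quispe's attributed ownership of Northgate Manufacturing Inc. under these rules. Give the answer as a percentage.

44.37%

By parent–child attribution (R1), Lior Quispe is treated as also owning Keanu Quispe's interest in Slate Foods Inc, giving 68% + 32% = 100%.
Chain via Granite Shipping BV (R3): 17% × 49% = 8.33% of Northgate Manufacturing Inc.
Chain via Oakhollow Logistics SA (R3): 64% × 11% = 7.04% of Northgate Manufacturing Inc.
Chain via Slate Foods Inc. (R3): 100% × 29% = 29% of Northgate Manufacturing Inc.
Aggregating (R2): 8.33% + 7.04% + 29% = 44.37%.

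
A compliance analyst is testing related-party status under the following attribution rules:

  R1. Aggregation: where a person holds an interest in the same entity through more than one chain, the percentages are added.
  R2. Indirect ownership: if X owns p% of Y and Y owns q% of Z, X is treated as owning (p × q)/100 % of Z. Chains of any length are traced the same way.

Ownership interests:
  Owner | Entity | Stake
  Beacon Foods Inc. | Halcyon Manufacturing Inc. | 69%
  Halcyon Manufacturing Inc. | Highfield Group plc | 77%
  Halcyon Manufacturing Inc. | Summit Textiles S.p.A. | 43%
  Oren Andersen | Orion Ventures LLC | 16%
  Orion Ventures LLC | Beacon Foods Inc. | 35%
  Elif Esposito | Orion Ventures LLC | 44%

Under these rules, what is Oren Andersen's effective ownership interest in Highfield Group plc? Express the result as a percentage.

Chain via Orion Ventures LLC → Beacon Foods Inc. → Halcyon Manufacturing Inc. (R2): 16% × 35% × 69% × 77% = 2.97528% of Highfield Group plc.

2.97528%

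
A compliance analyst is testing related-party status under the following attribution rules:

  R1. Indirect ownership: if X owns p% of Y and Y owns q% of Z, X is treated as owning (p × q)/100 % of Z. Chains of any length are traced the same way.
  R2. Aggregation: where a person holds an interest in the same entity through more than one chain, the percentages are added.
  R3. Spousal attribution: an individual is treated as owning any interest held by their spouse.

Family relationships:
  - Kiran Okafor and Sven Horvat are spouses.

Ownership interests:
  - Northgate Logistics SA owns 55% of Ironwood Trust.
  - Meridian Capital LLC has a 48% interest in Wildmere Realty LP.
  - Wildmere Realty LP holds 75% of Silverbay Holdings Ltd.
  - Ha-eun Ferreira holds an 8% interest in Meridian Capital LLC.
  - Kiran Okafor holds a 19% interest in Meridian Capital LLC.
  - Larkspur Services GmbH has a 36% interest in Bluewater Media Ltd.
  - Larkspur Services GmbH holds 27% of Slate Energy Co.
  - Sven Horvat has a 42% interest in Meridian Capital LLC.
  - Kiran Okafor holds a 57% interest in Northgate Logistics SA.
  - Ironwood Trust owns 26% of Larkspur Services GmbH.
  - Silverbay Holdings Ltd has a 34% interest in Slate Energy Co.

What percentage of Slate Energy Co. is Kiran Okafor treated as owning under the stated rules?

9.66717%

By spousal attribution (R3), Kiran Okafor is treated as also owning Sven Horvat's interest in Meridian Capital LLC, giving 19% + 42% = 61%.
Chain via Northgate Logistics SA → Ironwood Trust → Larkspur Services GmbH (R1): 57% × 55% × 26% × 27% = 2.20077% of Slate Energy Co.
Chain via Meridian Capital LLC → Wildmere Realty LP → Silverbay Holdings Ltd (R1): 61% × 48% × 75% × 34% = 7.4664% of Slate Energy Co.
Aggregating (R2): 2.20077% + 7.4664% = 9.66717%.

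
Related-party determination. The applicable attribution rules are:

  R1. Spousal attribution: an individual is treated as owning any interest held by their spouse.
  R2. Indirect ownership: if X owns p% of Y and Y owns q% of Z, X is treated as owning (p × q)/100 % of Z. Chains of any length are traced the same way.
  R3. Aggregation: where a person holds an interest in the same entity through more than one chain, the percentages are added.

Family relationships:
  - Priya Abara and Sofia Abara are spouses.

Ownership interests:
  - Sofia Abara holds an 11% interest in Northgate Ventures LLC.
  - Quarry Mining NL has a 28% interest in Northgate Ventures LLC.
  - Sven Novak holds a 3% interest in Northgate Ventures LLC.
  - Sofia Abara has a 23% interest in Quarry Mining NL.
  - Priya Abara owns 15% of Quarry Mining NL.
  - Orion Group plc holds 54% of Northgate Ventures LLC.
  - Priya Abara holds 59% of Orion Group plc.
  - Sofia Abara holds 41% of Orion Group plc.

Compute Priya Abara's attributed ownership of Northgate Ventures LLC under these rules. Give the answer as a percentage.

75.64%

By spousal attribution (R1), Priya Abara is treated as also owning Sofia Abara's interest in Orion Group plc, giving 59% + 41% = 100%.
By spousal attribution (R1), Priya Abara is treated as also owning Sofia Abara's interest in Quarry Mining NL, giving 15% + 23% = 38%.
By spousal attribution (R1), Priya Abara is treated as owning Sofia Abara's 11% interest in Northgate Ventures LLC.
Chain via Orion Group plc (R2): 100% × 54% = 54% of Northgate Ventures LLC.
Chain via Quarry Mining NL (R2): 38% × 28% = 10.64% of Northgate Ventures LLC.
Direct interest in Northgate Ventures LLC: 11%.
Aggregating (R3): 54% + 10.64% + 11% = 75.64%.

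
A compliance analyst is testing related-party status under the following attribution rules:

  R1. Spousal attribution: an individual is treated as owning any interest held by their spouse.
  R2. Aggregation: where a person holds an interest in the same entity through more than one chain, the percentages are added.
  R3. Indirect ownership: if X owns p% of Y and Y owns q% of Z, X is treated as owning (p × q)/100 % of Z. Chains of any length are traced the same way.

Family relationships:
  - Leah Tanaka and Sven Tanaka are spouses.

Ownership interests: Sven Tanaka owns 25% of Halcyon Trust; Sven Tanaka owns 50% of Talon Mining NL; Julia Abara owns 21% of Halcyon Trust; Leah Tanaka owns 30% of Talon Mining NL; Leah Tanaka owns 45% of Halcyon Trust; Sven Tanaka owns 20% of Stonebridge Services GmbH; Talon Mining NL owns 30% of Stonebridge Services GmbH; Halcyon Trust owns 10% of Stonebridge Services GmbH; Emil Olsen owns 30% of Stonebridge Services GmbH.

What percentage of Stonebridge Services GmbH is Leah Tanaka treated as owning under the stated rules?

51%

By spousal attribution (R1), Leah Tanaka is treated as also owning Sven Tanaka's interest in Talon Mining NL, giving 30% + 50% = 80%.
By spousal attribution (R1), Leah Tanaka is treated as also owning Sven Tanaka's interest in Halcyon Trust, giving 45% + 25% = 70%.
By spousal attribution (R1), Leah Tanaka is treated as owning Sven Tanaka's 20% interest in Stonebridge Services GmbH.
Chain via Talon Mining NL (R3): 80% × 30% = 24% of Stonebridge Services GmbH.
Chain via Halcyon Trust (R3): 70% × 10% = 7% of Stonebridge Services GmbH.
Direct interest in Stonebridge Services GmbH: 20%.
Aggregating (R2): 24% + 7% + 20% = 51%.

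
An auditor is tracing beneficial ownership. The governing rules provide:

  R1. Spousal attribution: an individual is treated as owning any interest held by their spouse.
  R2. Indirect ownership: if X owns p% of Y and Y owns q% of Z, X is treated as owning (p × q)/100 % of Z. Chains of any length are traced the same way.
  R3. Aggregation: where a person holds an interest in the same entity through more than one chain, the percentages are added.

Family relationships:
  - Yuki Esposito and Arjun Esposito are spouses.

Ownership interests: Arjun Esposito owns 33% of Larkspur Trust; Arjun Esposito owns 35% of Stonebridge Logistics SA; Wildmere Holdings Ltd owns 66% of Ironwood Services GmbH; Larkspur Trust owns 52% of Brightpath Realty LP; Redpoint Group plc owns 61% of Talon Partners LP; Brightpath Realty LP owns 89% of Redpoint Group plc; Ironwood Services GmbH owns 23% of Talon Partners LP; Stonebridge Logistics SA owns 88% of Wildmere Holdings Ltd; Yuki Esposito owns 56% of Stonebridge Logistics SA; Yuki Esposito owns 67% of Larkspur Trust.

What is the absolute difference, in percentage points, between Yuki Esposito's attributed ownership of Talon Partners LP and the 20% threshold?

By spousal attribution (R1), Yuki Esposito is treated as also owning Arjun Esposito's interest in Larkspur Trust, giving 67% + 33% = 100%.
By spousal attribution (R1), Yuki Esposito is treated as also owning Arjun Esposito's interest in Stonebridge Logistics SA, giving 56% + 35% = 91%.
Chain via Larkspur Trust → Brightpath Realty LP → Redpoint Group plc (R2): 100% × 52% × 89% × 61% = 28.2308% of Talon Partners LP.
Chain via Stonebridge Logistics SA → Wildmere Holdings Ltd → Ironwood Services GmbH (R2): 91% × 88% × 66% × 23% = 12.156144% of Talon Partners LP.
Aggregating (R3): 28.2308% + 12.156144% = 40.386944%.
40.386944% exceeds the 20% threshold by 20.386944 percentage points.

20.386944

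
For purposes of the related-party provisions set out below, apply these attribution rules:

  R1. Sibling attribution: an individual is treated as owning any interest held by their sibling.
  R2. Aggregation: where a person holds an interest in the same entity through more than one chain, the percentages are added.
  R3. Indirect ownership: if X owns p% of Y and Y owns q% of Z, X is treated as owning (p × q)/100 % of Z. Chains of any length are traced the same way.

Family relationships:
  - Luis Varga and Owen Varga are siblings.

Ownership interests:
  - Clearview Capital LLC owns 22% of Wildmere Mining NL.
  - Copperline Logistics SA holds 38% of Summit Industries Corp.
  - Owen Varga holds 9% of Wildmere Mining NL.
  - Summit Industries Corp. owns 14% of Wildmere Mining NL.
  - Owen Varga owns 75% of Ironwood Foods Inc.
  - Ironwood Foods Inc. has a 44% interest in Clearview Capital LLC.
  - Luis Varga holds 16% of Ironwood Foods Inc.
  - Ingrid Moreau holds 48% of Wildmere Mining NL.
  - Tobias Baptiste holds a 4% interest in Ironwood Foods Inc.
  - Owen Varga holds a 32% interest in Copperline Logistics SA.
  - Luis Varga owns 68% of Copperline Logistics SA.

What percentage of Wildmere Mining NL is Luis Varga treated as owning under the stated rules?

By sibling attribution (R1), Luis Varga is treated as also owning Owen Varga's interest in Copperline Logistics SA, giving 68% + 32% = 100%.
By sibling attribution (R1), Luis Varga is treated as also owning Owen Varga's interest in Ironwood Foods Inc, giving 16% + 75% = 91%.
By sibling attribution (R1), Luis Varga is treated as owning Owen Varga's 9% interest in Wildmere Mining NL.
Chain via Copperline Logistics SA → Summit Industries Corp. (R3): 100% × 38% × 14% = 5.32% of Wildmere Mining NL.
Chain via Ironwood Foods Inc. → Clearview Capital LLC (R3): 91% × 44% × 22% = 8.8088% of Wildmere Mining NL.
Direct interest in Wildmere Mining NL: 9%.
Aggregating (R2): 5.32% + 8.8088% + 9% = 23.1288%.

23.1288%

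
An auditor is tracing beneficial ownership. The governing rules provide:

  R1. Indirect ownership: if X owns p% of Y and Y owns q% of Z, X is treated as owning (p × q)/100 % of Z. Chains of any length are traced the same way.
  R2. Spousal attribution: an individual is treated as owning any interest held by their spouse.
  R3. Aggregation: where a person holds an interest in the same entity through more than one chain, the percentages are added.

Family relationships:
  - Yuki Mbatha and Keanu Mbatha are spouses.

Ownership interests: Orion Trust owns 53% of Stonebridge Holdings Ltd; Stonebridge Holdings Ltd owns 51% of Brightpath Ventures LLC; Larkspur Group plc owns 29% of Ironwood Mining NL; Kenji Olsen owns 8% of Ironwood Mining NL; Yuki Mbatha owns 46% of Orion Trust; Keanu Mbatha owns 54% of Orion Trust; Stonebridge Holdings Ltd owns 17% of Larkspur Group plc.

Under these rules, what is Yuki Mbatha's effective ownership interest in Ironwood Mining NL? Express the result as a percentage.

By spousal attribution (R2), Yuki Mbatha is treated as also owning Keanu Mbatha's interest in Orion Trust, giving 46% + 54% = 100%.
Chain via Orion Trust → Stonebridge Holdings Ltd → Larkspur Group plc (R1): 100% × 53% × 17% × 29% = 2.6129% of Ironwood Mining NL.

2.6129%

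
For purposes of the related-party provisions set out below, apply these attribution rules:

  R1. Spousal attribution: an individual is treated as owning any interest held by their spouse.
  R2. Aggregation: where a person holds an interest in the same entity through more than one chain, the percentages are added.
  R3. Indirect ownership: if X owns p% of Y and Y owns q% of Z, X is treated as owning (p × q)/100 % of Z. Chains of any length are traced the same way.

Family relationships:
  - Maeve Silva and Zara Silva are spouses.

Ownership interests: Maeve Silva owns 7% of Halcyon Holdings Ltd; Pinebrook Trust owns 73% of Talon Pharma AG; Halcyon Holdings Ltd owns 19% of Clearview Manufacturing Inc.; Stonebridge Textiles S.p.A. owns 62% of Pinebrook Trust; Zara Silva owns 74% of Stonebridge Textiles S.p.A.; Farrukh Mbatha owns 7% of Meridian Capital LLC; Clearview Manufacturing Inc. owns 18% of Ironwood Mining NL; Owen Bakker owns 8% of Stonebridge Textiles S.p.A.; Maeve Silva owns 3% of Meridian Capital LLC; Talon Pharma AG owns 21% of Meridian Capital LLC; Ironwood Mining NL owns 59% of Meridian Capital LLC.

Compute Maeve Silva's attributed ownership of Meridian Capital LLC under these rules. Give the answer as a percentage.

10.17465%

By spousal attribution (R1), Maeve Silva is treated as owning Zara Silva's 74% interest in Stonebridge Textiles S.p.A.
Chain via Halcyon Holdings Ltd → Clearview Manufacturing Inc. → Ironwood Mining NL (R3): 7% × 19% × 18% × 59% = 0.141246% of Meridian Capital LLC.
Direct interest in Meridian Capital LLC: 3%.
Chain via Stonebridge Textiles S.p.A. → Pinebrook Trust → Talon Pharma AG (R3): 74% × 62% × 73% × 21% = 7.033404% of Meridian Capital LLC.
Aggregating (R2): 0.141246% + 3% + 7.033404% = 10.17465%.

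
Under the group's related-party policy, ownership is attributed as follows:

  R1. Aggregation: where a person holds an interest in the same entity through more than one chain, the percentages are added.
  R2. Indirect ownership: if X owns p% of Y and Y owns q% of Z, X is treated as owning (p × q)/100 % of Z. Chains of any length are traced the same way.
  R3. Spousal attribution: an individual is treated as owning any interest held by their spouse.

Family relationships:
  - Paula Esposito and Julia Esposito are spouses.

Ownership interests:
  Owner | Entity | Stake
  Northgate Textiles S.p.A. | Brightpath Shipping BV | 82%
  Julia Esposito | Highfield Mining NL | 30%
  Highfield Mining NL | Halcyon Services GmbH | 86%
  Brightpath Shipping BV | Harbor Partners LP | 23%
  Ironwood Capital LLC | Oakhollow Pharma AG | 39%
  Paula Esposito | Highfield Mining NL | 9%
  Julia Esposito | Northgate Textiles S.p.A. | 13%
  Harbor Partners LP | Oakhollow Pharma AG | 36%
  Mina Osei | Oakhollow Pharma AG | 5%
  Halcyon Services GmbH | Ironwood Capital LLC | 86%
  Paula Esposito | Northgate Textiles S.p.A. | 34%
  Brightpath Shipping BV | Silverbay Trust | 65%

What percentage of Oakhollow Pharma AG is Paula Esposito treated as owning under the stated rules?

By spousal attribution (R3), Paula Esposito is treated as also owning Julia Esposito's interest in Highfield Mining NL, giving 9% + 30% = 39%.
By spousal attribution (R3), Paula Esposito is treated as also owning Julia Esposito's interest in Northgate Textiles S.p.A, giving 34% + 13% = 47%.
Chain via Highfield Mining NL → Halcyon Services GmbH → Ironwood Capital LLC (R2): 39% × 86% × 86% × 39% = 11.249316% of Oakhollow Pharma AG.
Chain via Northgate Textiles S.p.A. → Brightpath Shipping BV → Harbor Partners LP (R2): 47% × 82% × 23% × 36% = 3.191112% of Oakhollow Pharma AG.
Aggregating (R1): 11.249316% + 3.191112% = 14.440428%.

14.440428%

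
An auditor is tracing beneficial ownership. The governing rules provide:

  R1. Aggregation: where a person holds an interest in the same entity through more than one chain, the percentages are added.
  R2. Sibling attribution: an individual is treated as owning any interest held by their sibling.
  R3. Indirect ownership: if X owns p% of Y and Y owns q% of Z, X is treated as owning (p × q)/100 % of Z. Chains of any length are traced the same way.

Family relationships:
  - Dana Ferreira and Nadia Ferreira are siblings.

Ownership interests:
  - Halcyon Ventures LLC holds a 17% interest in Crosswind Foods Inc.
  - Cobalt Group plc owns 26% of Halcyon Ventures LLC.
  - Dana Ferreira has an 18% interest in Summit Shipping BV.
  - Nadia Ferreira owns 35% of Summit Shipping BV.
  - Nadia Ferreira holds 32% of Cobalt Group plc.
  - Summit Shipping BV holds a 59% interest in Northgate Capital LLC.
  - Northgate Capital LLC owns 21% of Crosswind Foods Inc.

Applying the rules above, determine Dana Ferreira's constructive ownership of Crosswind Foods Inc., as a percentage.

By sibling attribution (R2), Dana Ferreira is treated as also owning Nadia Ferreira's interest in Summit Shipping BV, giving 18% + 35% = 53%.
By sibling attribution (R2), Dana Ferreira is treated as owning Nadia Ferreira's 32% interest in Cobalt Group plc.
Chain via Summit Shipping BV → Northgate Capital LLC (R3): 53% × 59% × 21% = 6.5667% of Crosswind Foods Inc.
Chain via Cobalt Group plc → Halcyon Ventures LLC (R3): 32% × 26% × 17% = 1.4144% of Crosswind Foods Inc.
Aggregating (R1): 6.5667% + 1.4144% = 7.9811%.

7.9811%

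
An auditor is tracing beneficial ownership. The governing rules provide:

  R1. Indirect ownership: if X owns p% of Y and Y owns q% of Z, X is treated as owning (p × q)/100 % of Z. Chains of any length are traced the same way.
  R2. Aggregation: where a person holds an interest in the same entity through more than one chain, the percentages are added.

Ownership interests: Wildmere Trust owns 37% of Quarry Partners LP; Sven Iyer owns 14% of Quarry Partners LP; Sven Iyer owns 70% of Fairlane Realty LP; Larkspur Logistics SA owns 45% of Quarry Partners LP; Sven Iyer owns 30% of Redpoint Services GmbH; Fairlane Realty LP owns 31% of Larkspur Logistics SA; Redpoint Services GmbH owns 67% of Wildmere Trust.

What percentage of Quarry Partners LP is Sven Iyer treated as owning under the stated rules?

Chain via Fairlane Realty LP → Larkspur Logistics SA (R1): 70% × 31% × 45% = 9.765% of Quarry Partners LP.
Chain via Redpoint Services GmbH → Wildmere Trust (R1): 30% × 67% × 37% = 7.437% of Quarry Partners LP.
Direct interest in Quarry Partners LP: 14%.
Aggregating (R2): 9.765% + 7.437% + 14% = 31.202%.

31.202%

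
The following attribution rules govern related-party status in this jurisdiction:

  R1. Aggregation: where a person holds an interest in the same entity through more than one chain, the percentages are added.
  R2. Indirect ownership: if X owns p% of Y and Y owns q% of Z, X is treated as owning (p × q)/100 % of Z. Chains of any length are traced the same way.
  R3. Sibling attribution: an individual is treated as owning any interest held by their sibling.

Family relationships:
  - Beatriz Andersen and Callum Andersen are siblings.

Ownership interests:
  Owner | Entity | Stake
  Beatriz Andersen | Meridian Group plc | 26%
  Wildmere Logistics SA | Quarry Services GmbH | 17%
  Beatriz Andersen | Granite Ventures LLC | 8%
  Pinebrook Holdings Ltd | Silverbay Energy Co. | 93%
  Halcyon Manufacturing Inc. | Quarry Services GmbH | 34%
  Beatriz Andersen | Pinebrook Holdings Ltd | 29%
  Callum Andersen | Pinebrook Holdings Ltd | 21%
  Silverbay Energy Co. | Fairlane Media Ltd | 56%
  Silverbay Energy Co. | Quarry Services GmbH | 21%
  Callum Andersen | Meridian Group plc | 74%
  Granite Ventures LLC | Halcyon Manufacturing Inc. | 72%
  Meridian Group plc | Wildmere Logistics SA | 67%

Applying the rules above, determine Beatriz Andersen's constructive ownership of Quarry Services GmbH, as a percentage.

By sibling attribution (R3), Beatriz Andersen is treated as also owning Callum Andersen's interest in Meridian Group plc, giving 26% + 74% = 100%.
By sibling attribution (R3), Beatriz Andersen is treated as also owning Callum Andersen's interest in Pinebrook Holdings Ltd, giving 29% + 21% = 50%.
Chain via Meridian Group plc → Wildmere Logistics SA (R2): 100% × 67% × 17% = 11.39% of Quarry Services GmbH.
Chain via Granite Ventures LLC → Halcyon Manufacturing Inc. (R2): 8% × 72% × 34% = 1.9584% of Quarry Services GmbH.
Chain via Pinebrook Holdings Ltd → Silverbay Energy Co. (R2): 50% × 93% × 21% = 9.765% of Quarry Services GmbH.
Aggregating (R1): 11.39% + 1.9584% + 9.765% = 23.1134%.

23.1134%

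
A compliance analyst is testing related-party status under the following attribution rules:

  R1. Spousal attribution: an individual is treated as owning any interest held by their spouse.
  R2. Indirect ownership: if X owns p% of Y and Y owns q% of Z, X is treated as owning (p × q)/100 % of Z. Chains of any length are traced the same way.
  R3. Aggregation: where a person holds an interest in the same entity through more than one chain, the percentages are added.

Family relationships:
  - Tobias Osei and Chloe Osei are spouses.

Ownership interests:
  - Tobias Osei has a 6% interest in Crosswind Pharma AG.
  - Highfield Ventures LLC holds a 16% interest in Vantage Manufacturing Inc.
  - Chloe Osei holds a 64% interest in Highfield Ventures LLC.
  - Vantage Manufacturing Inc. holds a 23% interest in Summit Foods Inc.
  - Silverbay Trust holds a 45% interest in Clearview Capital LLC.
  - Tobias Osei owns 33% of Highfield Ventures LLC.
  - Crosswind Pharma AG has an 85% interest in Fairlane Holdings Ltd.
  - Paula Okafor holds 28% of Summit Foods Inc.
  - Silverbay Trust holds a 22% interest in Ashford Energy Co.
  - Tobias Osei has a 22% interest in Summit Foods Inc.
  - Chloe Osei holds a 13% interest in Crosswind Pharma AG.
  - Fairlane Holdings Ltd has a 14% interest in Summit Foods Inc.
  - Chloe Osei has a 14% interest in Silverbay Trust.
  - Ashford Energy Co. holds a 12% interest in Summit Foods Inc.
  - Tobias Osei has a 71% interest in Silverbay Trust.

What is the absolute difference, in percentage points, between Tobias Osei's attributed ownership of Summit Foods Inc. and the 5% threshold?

25.0746

By spousal attribution (R1), Tobias Osei is treated as also owning Chloe Osei's interest in Silverbay Trust, giving 71% + 14% = 85%.
By spousal attribution (R1), Tobias Osei is treated as also owning Chloe Osei's interest in Highfield Ventures LLC, giving 33% + 64% = 97%.
By spousal attribution (R1), Tobias Osei is treated as also owning Chloe Osei's interest in Crosswind Pharma AG, giving 6% + 13% = 19%.
Chain via Silverbay Trust → Ashford Energy Co. (R2): 85% × 22% × 12% = 2.244% of Summit Foods Inc.
Chain via Highfield Ventures LLC → Vantage Manufacturing Inc. (R2): 97% × 16% × 23% = 3.5696% of Summit Foods Inc.
Chain via Crosswind Pharma AG → Fairlane Holdings Ltd (R2): 19% × 85% × 14% = 2.261% of Summit Foods Inc.
Direct interest in Summit Foods Inc: 22%.
Aggregating (R3): 2.244% + 3.5696% + 2.261% + 22% = 30.0746%.
30.0746% exceeds the 5% threshold by 25.0746 percentage points.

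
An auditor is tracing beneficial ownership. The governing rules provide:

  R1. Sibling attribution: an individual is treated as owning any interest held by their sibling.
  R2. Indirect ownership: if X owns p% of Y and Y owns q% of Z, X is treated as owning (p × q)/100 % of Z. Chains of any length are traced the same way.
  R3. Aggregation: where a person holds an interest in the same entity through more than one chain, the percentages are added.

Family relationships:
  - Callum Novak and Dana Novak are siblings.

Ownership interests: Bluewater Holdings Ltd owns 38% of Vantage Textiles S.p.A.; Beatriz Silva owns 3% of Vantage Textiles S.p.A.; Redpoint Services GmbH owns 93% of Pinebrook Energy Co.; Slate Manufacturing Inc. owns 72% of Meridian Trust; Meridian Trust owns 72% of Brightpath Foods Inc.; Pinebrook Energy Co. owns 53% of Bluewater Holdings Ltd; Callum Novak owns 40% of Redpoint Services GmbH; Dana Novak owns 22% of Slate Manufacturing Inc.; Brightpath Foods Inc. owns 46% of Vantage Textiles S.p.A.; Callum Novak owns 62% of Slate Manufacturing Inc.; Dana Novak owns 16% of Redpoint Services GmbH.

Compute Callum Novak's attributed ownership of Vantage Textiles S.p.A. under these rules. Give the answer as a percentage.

30.519888%

By sibling attribution (R1), Callum Novak is treated as also owning Dana Novak's interest in Redpoint Services GmbH, giving 40% + 16% = 56%.
By sibling attribution (R1), Callum Novak is treated as also owning Dana Novak's interest in Slate Manufacturing Inc, giving 62% + 22% = 84%.
Chain via Redpoint Services GmbH → Pinebrook Energy Co. → Bluewater Holdings Ltd (R2): 56% × 93% × 53% × 38% = 10.488912% of Vantage Textiles S.p.A.
Chain via Slate Manufacturing Inc. → Meridian Trust → Brightpath Foods Inc. (R2): 84% × 72% × 72% × 46% = 20.030976% of Vantage Textiles S.p.A.
Aggregating (R3): 10.488912% + 20.030976% = 30.519888%.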